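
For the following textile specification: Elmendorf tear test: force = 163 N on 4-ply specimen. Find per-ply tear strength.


Formula: Per-ply strength = Total force / Number of plies
Per-ply = 163 N / 4
Per-ply = 40.75 N

40.75 N


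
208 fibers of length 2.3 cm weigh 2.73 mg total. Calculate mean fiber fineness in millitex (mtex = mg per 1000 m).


Formula: fineness (mtex) = mass (mg) / total length (km) = (mass_mg / total_length_m) * 1000
Step 1: Convert fiber length: 2.3 cm = 0.023 m
Step 2: Total fiber length = 208 * 0.023 = 4.784 m
Step 3: Linear density = 2.73 mg / 4.784 m = 0.5707 mg/m
Step 4: fineness = 0.5707 * 1000 = 570.7 mtex

570.7 mtex


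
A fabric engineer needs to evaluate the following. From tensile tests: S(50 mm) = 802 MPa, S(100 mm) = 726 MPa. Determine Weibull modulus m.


Formula: m = ln(L1/L2) / ln(S2/S1)
Step 1: ln(L1/L2) = ln(50/100) = -0.69315
Step 2: S2/S1 = 726/802 = 0.90524
Step 3: ln(S2/S1) = ln(0.90524) = -0.09956
Step 4: m = -0.69315 / -0.09956 = 6.96

6.96 (Weibull m)


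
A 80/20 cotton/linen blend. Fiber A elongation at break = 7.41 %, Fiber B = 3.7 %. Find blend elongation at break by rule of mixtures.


Formula: Blend property = (fraction_A * property_A) + (fraction_B * property_B)
Step 1: Contribution A = 80/100 * 7.41 % = 5.928 %
Step 2: Contribution B = 20/100 * 3.7 % = 0.74 %
Step 3: Blend elongation at break = 5.928 + 0.74 = 6.668 %

6.668 %


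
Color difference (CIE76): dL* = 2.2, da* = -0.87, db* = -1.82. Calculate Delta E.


Formula: Delta E = sqrt(dL*^2 + da*^2 + db*^2)
Step 1: dL*^2 = 2.2^2 = 4.84
Step 2: da*^2 = (-0.87)^2 = 0.7569
Step 3: db*^2 = (-1.82)^2 = 3.3124
Step 4: Sum = 4.84 + 0.7569 + 3.3124 = 8.9093
Step 5: Delta E = sqrt(8.9093) = 2.98

2.98 Delta E


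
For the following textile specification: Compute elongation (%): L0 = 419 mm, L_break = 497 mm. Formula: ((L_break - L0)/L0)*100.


Formula: Elongation (%) = ((L_break - L0) / L0) * 100
Step 1: Extension = 497 - 419 = 78 mm
Step 2: Elongation = (78 / 419) * 100
Step 3: Elongation = 0.186158 * 100 = 18.6158% ≈ 18.6%

18.6%


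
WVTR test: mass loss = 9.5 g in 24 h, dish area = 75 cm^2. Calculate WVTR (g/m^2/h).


Formula: WVTR = mass_loss / (area * time)
Step 1: Convert area: 75 cm^2 = 0.0075 m^2
Step 2: WVTR = 9.5 g / (0.0075 m^2 * 24 h)
Step 3: WVTR = 9.5 / 0.18 = 52.8 g/m^2/h

52.8 g/m^2/h


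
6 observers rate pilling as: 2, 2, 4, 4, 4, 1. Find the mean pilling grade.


Formula: Mean = sum / count
Sum = 2 + 2 + 4 + 4 + 4 + 1 = 17
Mean = 17 / 6 = 2.8

2.8


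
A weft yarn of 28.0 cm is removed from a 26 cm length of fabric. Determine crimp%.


Formula: Crimp% = ((L_yarn - L_fabric) / L_fabric) * 100
Step 1: Extension = 28.0 - 26 = 2.0 cm
Step 2: Crimp% = (2.0 / 26) * 100
Step 3: Crimp% = 0.076923 * 100 = 7.6923% ≈ 7.7%

7.7%


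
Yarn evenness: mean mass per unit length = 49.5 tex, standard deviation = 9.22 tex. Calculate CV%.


Formula: CV% = (standard deviation / mean) * 100
Step 1: Ratio = 9.22 / 49.5 = 0.186263
Step 2: CV% = 0.186263 * 100 = 18.6263% ≈ 18.6%

18.6%


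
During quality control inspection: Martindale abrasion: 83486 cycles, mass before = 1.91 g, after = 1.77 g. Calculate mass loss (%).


Formula: Mass loss% = ((m_before - m_after) / m_before) * 100
Step 1: Mass loss = 1.91 - 1.77 = 0.14 g
Step 2: Ratio = 0.14 / 1.91 = 0.0732984
Step 3: Mass loss% = 0.0732984 * 100 = 7.32984% ≈ 7.33%

7.33%


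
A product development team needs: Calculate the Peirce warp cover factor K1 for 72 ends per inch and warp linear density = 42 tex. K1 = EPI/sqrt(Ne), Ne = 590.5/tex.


Formula: K1 = EPI / sqrt(Ne), with Ne = 590.5 / tex_warp
Step 1: Ne = 590.5 / 42 = 14.06
Step 2: sqrt(Ne) = sqrt(14.06) = 3.7497
Step 3: K1 = 72 / 3.7497 = 19.2

19.2


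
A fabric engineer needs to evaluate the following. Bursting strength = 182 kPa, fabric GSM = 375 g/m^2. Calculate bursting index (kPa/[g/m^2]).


Formula: Bursting Index = Bursting Strength / Fabric GSM
BI = 182 kPa / 375 g/m^2
BI = 0.485 kPa/(g/m^2)

0.485 kPa/(g/m^2)


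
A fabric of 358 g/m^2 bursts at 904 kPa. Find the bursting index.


Formula: Bursting Index = Bursting Strength / Fabric GSM
BI = 904 kPa / 358 g/m^2
BI = 2.525 kPa/(g/m^2)

2.525 kPa/(g/m^2)


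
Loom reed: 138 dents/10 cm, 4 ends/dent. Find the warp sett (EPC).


Formula: EPC = (dents per 10 cm * ends per dent) / 10
Step 1: Total ends per 10 cm = 138 * 4 = 552
Step 2: EPC = 552 / 10 = 55.2 ends/cm

55.2 ends/cm


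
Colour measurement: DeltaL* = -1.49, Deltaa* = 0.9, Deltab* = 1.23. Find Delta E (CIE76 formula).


Formula: Delta E = sqrt(dL*^2 + da*^2 + db*^2)
Step 1: dL*^2 = (-1.49)^2 = 2.2201
Step 2: da*^2 = 0.9^2 = 0.81
Step 3: db*^2 = 1.23^2 = 1.5129
Step 4: Sum = 2.2201 + 0.81 + 1.5129 = 4.543
Step 5: Delta E = sqrt(4.543) = 2.13

2.13 Delta E


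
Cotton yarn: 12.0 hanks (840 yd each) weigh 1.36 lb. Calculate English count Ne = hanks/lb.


Formula: Ne = hanks / mass_lb
Substituting: Ne = 12.0 / 1.36
Ne = 8.8

8.8 Ne


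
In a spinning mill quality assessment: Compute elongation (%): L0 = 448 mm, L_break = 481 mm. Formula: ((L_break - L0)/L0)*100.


Formula: Elongation (%) = ((L_break - L0) / L0) * 100
Step 1: Extension = 481 - 448 = 33 mm
Step 2: Elongation = (33 / 448) * 100
Step 3: Elongation = 0.073661 * 100 = 7.3661% ≈ 7.4%

7.4%


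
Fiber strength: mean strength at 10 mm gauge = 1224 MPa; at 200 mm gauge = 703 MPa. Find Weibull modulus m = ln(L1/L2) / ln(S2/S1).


Formula: m = ln(L1/L2) / ln(S2/S1)
Step 1: ln(L1/L2) = ln(10/200) = -2.99573
Step 2: S2/S1 = 703/1224 = 0.57435
Step 3: ln(S2/S1) = ln(0.57435) = -0.55452
Step 4: m = -2.99573 / -0.55452 = 5.40

5.40 (Weibull m)


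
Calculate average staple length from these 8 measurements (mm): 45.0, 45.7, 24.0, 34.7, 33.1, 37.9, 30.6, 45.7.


Formula: Mean = sum of lengths / count
Sum = 45.0 + 45.7 + 24.0 + 34.7 + 33.1 + 37.9 + 30.6 + 45.7
Sum = 296.7 mm
Mean = 296.7 / 8 = 37.09 mm

37.09 mm


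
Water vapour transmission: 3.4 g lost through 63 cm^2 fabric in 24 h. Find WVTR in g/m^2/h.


Formula: WVTR = mass_loss / (area * time)
Step 1: Convert area: 63 cm^2 = 0.0063 m^2
Step 2: WVTR = 3.4 g / (0.0063 m^2 * 24 h)
Step 3: WVTR = 3.4 / 0.1512 = 22.5 g/m^2/h

22.5 g/m^2/h


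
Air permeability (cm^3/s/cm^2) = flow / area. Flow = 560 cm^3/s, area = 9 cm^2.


Formula: Air Permeability = Airflow / Test Area
AP = 560 cm^3/s / 9 cm^2
AP = 62.2 cm^3/s/cm^2

62.2 cm^3/s/cm^2


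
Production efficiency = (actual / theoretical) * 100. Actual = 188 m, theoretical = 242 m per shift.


Formula: Efficiency% = (Actual output / Theoretical output) * 100
Efficiency% = (188 / 242) * 100
Efficiency% = 0.77686 * 100 = 77.686% ≈ 77.7%

77.7%


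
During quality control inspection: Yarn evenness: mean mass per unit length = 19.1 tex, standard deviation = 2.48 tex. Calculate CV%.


Formula: CV% = (standard deviation / mean) * 100
Step 1: Ratio = 2.48 / 19.1 = 0.129843
Step 2: CV% = 0.129843 * 100 = 12.9843% ≈ 13.0%

13.0%


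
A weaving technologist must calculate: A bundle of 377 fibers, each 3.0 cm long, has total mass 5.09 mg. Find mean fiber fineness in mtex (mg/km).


Formula: fineness (mtex) = mass (mg) / total length (km) = (mass_mg / total_length_m) * 1000
Step 1: Convert fiber length: 3.0 cm = 0.03 m
Step 2: Total fiber length = 377 * 0.03 = 11.31 m
Step 3: Linear density = 5.09 mg / 11.31 m = 0.4500 mg/m
Step 4: fineness = 0.4500 * 1000 = 450.0 mtex

450.0 mtex


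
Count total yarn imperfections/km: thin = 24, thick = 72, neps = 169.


Formula: Total = thin places + thick places + neps
Total = 24 + 72 + 169
Total = 265 imperfections/km

265 imperfections/km


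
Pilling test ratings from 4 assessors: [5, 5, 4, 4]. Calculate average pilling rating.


Formula: Mean = sum / count
Sum = 5 + 5 + 4 + 4 = 18
Mean = 18 / 4 = 4.5

4.5


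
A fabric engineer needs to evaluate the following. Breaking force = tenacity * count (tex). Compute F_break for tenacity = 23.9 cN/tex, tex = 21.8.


Formula: Breaking force = Tenacity * Linear density
F = 23.9 cN/tex * 21.8 tex
F = 521.02 cN

521.02 cN


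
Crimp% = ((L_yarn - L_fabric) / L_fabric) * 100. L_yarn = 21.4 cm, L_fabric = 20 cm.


Formula: Crimp% = ((L_yarn - L_fabric) / L_fabric) * 100
Step 1: Extension = 21.4 - 20 = 1.4 cm
Step 2: Crimp% = (1.4 / 20) * 100
Step 3: Crimp% = 0.07 * 100 = 7.0%

7.0%


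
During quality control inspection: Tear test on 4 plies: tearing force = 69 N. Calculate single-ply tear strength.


Formula: Per-ply strength = Total force / Number of plies
Per-ply = 69 N / 4
Per-ply = 17.25 N

17.25 N


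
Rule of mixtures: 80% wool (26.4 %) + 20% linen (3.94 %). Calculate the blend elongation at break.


Formula: Blend property = (fraction_A * property_A) + (fraction_B * property_B)
Step 1: Contribution A = 80/100 * 26.4 % = 21.12 %
Step 2: Contribution B = 20/100 * 3.94 % = 0.788 %
Step 3: Blend elongation at break = 21.12 + 0.788 = 21.908 %

21.908 %


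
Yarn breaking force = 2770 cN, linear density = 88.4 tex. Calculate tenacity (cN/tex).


Formula: Tenacity = Breaking force / Linear density
Tenacity = 2770 cN / 88.4 tex
Tenacity = 31.33 cN/tex

31.33 cN/tex


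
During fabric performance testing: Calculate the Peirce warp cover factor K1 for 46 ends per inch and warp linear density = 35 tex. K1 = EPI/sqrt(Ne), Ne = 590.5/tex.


Formula: K1 = EPI / sqrt(Ne), with Ne = 590.5 / tex_warp
Step 1: Ne = 590.5 / 35 = 16.871
Step 2: sqrt(Ne) = sqrt(16.871) = 4.1074
Step 3: K1 = 46 / 4.1074 = 11.2

11.2


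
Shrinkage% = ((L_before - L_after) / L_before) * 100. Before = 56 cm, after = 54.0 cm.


Formula: Shrinkage% = ((L_before - L_after) / L_before) * 100
Step 1: Shrinkage = 56 - 54.0 = 2.0 cm
Step 2: Shrinkage% = (2.0 / 56) * 100
Step 3: Shrinkage% = 0.035714 * 100 = 3.5714% ≈ 3.6%

3.6%


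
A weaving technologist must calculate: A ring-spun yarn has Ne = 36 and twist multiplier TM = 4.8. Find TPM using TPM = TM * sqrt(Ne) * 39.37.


Formula: TPM = TM * sqrt(Ne) * 39.37
Step 1: sqrt(Ne) = sqrt(36) = 6
Step 2: TM * sqrt(Ne) = 4.8 * 6 = 28.8
Step 3: TPM = 28.8 * 39.37 = 1134 twists/m

1134 twists/m


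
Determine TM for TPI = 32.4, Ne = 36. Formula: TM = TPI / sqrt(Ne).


Formula: TM = TPI / sqrt(Ne)
Step 1: sqrt(Ne) = sqrt(36) = 6
Step 2: TM = 32.4 / 6 = 5.40

5.40 TM


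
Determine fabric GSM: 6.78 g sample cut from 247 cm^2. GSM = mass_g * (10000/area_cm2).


Formula: GSM = mass_g / area_m2
Step 1: Convert area: 247 cm^2 = 247 / 10000 = 0.0247 m^2
Step 2: GSM = 6.78 g / 0.0247 m^2 = 274.5 g/m^2

274.5 g/m^2


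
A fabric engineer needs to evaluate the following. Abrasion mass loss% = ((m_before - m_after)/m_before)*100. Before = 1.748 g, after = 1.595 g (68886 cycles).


Formula: Mass loss% = ((m_before - m_after) / m_before) * 100
Step 1: Mass loss = 1.748 - 1.595 = 0.153 g
Step 2: Ratio = 0.153 / 1.748 = 0.0875286
Step 3: Mass loss% = 0.0875286 * 100 = 8.75286% ≈ 8.75%

8.75%


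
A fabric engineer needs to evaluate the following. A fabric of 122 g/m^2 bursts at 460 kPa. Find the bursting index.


Formula: Bursting Index = Bursting Strength / Fabric GSM
BI = 460 kPa / 122 g/m^2
BI = 3.770 kPa/(g/m^2)

3.770 kPa/(g/m^2)


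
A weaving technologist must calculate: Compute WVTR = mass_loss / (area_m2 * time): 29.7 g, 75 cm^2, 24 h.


Formula: WVTR = mass_loss / (area * time)
Step 1: Convert area: 75 cm^2 = 0.0075 m^2
Step 2: WVTR = 29.7 g / (0.0075 m^2 * 24 h)
Step 3: WVTR = 29.7 / 0.18 = 165.0 g/m^2/h

165.0 g/m^2/h


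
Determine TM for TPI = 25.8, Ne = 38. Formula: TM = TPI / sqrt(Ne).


Formula: TM = TPI / sqrt(Ne)
Step 1: sqrt(Ne) = sqrt(38) = 6.1644
Step 2: TM = 25.8 / 6.1644 = 4.19

4.19 TM


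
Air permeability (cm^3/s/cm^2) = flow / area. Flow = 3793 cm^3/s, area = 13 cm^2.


Formula: Air Permeability = Airflow / Test Area
AP = 3793 cm^3/s / 13 cm^2
AP = 291.8 cm^3/s/cm^2

291.8 cm^3/s/cm^2


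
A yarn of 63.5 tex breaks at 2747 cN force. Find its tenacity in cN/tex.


Formula: Tenacity = Breaking force / Linear density
Tenacity = 2747 cN / 63.5 tex
Tenacity = 43.26 cN/tex

43.26 cN/tex


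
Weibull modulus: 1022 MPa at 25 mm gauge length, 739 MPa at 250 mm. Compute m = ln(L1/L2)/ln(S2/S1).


Formula: m = ln(L1/L2) / ln(S2/S1)
Step 1: ln(L1/L2) = ln(25/250) = -2.30259
Step 2: S2/S1 = 739/1022 = 0.72309
Step 3: ln(S2/S1) = ln(0.72309) = -0.32422
Step 4: m = -2.30259 / -0.32422 = 7.10

7.10 (Weibull m)


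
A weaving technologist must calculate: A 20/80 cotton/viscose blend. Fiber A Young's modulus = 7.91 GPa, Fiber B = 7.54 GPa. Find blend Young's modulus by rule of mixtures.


Formula: Blend property = (fraction_A * property_A) + (fraction_B * property_B)
Step 1: Contribution A = 20/100 * 7.91 GPa = 1.582 GPa
Step 2: Contribution B = 80/100 * 7.54 GPa = 6.032 GPa
Step 3: Blend Young's modulus = 1.582 + 6.032 = 7.614 GPa

7.614 GPa


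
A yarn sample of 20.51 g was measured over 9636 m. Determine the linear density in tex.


Formula: Tex = (mass_g / length_m) * 1000
Substituting: Tex = (20.51 / 9636) * 1000
Intermediate: 20.51 / 9636 = 0.00212848 g/m
Tex = 0.00212848 * 1000 = 2.13 tex

2.13 tex


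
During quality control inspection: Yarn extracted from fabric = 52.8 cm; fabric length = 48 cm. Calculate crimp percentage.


Formula: Crimp% = ((L_yarn - L_fabric) / L_fabric) * 100
Step 1: Extension = 52.8 - 48 = 4.8 cm
Step 2: Crimp% = (4.8 / 48) * 100
Step 3: Crimp% = 0.1 * 100 = 10.0%

10.0%


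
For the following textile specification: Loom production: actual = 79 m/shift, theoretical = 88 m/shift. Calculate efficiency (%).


Formula: Efficiency% = (Actual output / Theoretical output) * 100
Efficiency% = (79 / 88) * 100
Efficiency% = 0.897727 * 100 = 89.7727% ≈ 89.8%

89.8%


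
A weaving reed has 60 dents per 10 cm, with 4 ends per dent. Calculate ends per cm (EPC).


Formula: EPC = (dents per 10 cm * ends per dent) / 10
Step 1: Total ends per 10 cm = 60 * 4 = 240
Step 2: EPC = 240 / 10 = 24.0 ends/cm

24.0 ends/cm


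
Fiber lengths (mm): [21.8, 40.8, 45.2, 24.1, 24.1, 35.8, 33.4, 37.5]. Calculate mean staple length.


Formula: Mean = sum of lengths / count
Sum = 21.8 + 40.8 + 45.2 + 24.1 + 24.1 + 35.8 + 33.4 + 37.5
Sum = 262.7 mm
Mean = 262.7 / 8 = 32.84 mm

32.84 mm


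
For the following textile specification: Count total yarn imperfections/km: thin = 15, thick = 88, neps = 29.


Formula: Total = thin places + thick places + neps
Total = 15 + 88 + 29
Total = 132 imperfections/km

132 imperfections/km


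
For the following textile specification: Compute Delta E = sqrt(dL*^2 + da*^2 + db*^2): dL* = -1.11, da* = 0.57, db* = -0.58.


Formula: Delta E = sqrt(dL*^2 + da*^2 + db*^2)
Step 1: dL*^2 = (-1.11)^2 = 1.2321
Step 2: da*^2 = 0.57^2 = 0.3249
Step 3: db*^2 = (-0.58)^2 = 0.3364
Step 4: Sum = 1.2321 + 0.3249 + 0.3364 = 1.8934
Step 5: Delta E = sqrt(1.8934) = 1.38

1.38 Delta E


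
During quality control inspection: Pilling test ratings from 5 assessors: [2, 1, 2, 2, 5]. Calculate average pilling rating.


Formula: Mean = sum / count
Sum = 2 + 1 + 2 + 2 + 5 = 12
Mean = 12 / 5 = 2.4

2.4


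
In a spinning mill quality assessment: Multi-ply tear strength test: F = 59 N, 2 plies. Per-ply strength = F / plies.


Formula: Per-ply strength = Total force / Number of plies
Per-ply = 59 N / 2
Per-ply = 29.5 N

29.5 N


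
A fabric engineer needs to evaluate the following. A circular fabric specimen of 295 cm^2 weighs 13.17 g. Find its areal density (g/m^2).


Formula: GSM = mass_g / area_m2
Step 1: Convert area: 295 cm^2 = 295 / 10000 = 0.0295 m^2
Step 2: GSM = 13.17 g / 0.0295 m^2 = 446.4 g/m^2

446.4 g/m^2


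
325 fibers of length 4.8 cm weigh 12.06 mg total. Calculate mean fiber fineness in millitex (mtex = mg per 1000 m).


Formula: fineness (mtex) = mass (mg) / total length (km) = (mass_mg / total_length_m) * 1000
Step 1: Convert fiber length: 4.8 cm = 0.048 m
Step 2: Total fiber length = 325 * 0.048 = 15.6 m
Step 3: Linear density = 12.06 mg / 15.6 m = 0.7731 mg/m
Step 4: fineness = 0.7731 * 1000 = 773.1 mtex

773.1 mtex


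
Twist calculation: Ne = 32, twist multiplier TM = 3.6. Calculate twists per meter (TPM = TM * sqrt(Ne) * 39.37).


Formula: TPM = TM * sqrt(Ne) * 39.37
Step 1: sqrt(Ne) = sqrt(32) = 5.6569
Step 2: TM * sqrt(Ne) = 3.6 * 5.6569 = 20.3648
Step 3: TPM = 20.3648 * 39.37 = 802 twists/m

802 twists/m


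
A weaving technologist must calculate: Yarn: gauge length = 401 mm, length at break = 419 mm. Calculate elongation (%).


Formula: Elongation (%) = ((L_break - L0) / L0) * 100
Step 1: Extension = 419 - 401 = 18 mm
Step 2: Elongation = (18 / 401) * 100
Step 3: Elongation = 0.044888 * 100 = 4.4888% ≈ 4.5%

4.5%


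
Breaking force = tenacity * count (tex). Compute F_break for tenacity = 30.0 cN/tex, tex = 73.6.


Formula: Breaking force = Tenacity * Linear density
F = 30.0 cN/tex * 73.6 tex
F = 2208.00 cN

2208.00 cN


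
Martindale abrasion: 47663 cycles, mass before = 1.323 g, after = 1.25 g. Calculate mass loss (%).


Formula: Mass loss% = ((m_before - m_after) / m_before) * 100
Step 1: Mass loss = 1.323 - 1.25 = 0.073 g
Step 2: Ratio = 0.073 / 1.323 = 0.0551776
Step 3: Mass loss% = 0.0551776 * 100 = 5.51776% ≈ 5.52%

5.52%


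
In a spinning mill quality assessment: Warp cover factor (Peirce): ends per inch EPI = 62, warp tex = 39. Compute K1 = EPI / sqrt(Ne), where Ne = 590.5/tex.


Formula: K1 = EPI / sqrt(Ne), with Ne = 590.5 / tex_warp
Step 1: Ne = 590.5 / 39 = 15.141
Step 2: sqrt(Ne) = sqrt(15.141) = 3.8911
Step 3: K1 = 62 / 3.8911 = 15.9

15.9


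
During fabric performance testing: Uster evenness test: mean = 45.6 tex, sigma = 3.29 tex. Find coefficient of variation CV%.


Formula: CV% = (standard deviation / mean) * 100
Step 1: Ratio = 3.29 / 45.6 = 0.072149
Step 2: CV% = 0.072149 * 100 = 7.2149% ≈ 7.2%

7.2%


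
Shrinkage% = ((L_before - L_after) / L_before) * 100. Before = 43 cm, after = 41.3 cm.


Formula: Shrinkage% = ((L_before - L_after) / L_before) * 100
Step 1: Shrinkage = 43 - 41.3 = 1.7 cm
Step 2: Shrinkage% = (1.7 / 43) * 100
Step 3: Shrinkage% = 0.039535 * 100 = 3.9535% ≈ 4.0%

4.0%


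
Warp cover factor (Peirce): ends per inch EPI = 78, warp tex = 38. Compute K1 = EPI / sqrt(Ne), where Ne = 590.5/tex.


Formula: K1 = EPI / sqrt(Ne), with Ne = 590.5 / tex_warp
Step 1: Ne = 590.5 / 38 = 15.539
Step 2: sqrt(Ne) = sqrt(15.539) = 3.942
Step 3: K1 = 78 / 3.942 = 19.8

19.8


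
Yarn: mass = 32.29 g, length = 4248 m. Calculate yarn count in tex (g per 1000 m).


Formula: Tex = (mass_g / length_m) * 1000
Substituting: Tex = (32.29 / 4248) * 1000
Intermediate: 32.29 / 4248 = 0.00760122 g/m
Tex = 0.00760122 * 1000 = 7.60 tex

7.60 tex


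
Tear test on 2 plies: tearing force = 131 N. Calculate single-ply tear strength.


Formula: Per-ply strength = Total force / Number of plies
Per-ply = 131 N / 2
Per-ply = 65.5 N

65.5 N


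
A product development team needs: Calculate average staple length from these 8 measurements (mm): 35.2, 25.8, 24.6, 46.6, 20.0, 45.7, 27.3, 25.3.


Formula: Mean = sum of lengths / count
Sum = 35.2 + 25.8 + 24.6 + 46.6 + 20.0 + 45.7 + 27.3 + 25.3
Sum = 250.5 mm
Mean = 250.5 / 8 = 31.31 mm

31.31 mm


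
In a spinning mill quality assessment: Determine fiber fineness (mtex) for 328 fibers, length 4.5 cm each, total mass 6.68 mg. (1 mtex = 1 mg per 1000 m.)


Formula: fineness (mtex) = mass (mg) / total length (km) = (mass_mg / total_length_m) * 1000
Step 1: Convert fiber length: 4.5 cm = 0.045 m
Step 2: Total fiber length = 328 * 0.045 = 14.76 m
Step 3: Linear density = 6.68 mg / 14.76 m = 0.4526 mg/m
Step 4: fineness = 0.4526 * 1000 = 452.6 mtex

452.6 mtex


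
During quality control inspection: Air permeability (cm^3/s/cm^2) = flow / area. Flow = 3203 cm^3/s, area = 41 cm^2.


Formula: Air Permeability = Airflow / Test Area
AP = 3203 cm^3/s / 41 cm^2
AP = 78.1 cm^3/s/cm^2

78.1 cm^3/s/cm^2


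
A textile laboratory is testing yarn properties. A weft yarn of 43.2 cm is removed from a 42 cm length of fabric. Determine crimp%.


Formula: Crimp% = ((L_yarn - L_fabric) / L_fabric) * 100
Step 1: Extension = 43.2 - 42 = 1.2 cm
Step 2: Crimp% = (1.2 / 42) * 100
Step 3: Crimp% = 0.028571 * 100 = 2.8571% ≈ 2.9%

2.9%


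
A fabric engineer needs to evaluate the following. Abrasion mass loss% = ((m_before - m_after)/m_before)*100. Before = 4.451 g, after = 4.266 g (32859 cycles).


Formula: Mass loss% = ((m_before - m_after) / m_before) * 100
Step 1: Mass loss = 4.451 - 4.266 = 0.185 g
Step 2: Ratio = 0.185 / 4.451 = 0.0415637
Step 3: Mass loss% = 0.0415637 * 100 = 4.15637% ≈ 4.16%

4.16%


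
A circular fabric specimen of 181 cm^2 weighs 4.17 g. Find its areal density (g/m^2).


Formula: GSM = mass_g / area_m2
Step 1: Convert area: 181 cm^2 = 181 / 10000 = 0.0181 m^2
Step 2: GSM = 4.17 g / 0.0181 m^2 = 230.4 g/m^2

230.4 g/m^2


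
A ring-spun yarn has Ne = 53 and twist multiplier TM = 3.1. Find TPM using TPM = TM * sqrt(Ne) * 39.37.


Formula: TPM = TM * sqrt(Ne) * 39.37
Step 1: sqrt(Ne) = sqrt(53) = 7.2801
Step 2: TM * sqrt(Ne) = 3.1 * 7.2801 = 22.5683
Step 3: TPM = 22.5683 * 39.37 = 889 twists/m

889 twists/m


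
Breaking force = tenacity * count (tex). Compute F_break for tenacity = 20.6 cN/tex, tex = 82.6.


Formula: Breaking force = Tenacity * Linear density
F = 20.6 cN/tex * 82.6 tex
F = 1701.56 cN

1701.56 cN


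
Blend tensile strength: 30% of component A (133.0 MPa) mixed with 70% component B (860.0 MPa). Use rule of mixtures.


Formula: Blend property = (fraction_A * property_A) + (fraction_B * property_B)
Step 1: Contribution A = 30/100 * 133.0 MPa = 39.9 MPa
Step 2: Contribution B = 70/100 * 860.0 MPa = 602.0 MPa
Step 3: Blend tensile strength = 39.9 + 602.0 = 641.9 MPa

641.9 MPa


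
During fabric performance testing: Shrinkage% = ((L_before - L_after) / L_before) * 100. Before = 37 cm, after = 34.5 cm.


Formula: Shrinkage% = ((L_before - L_after) / L_before) * 100
Step 1: Shrinkage = 37 - 34.5 = 2.5 cm
Step 2: Shrinkage% = (2.5 / 37) * 100
Step 3: Shrinkage% = 0.067568 * 100 = 6.7568% ≈ 6.8%

6.8%


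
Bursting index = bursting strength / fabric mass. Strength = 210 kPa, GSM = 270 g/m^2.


Formula: Bursting Index = Bursting Strength / Fabric GSM
BI = 210 kPa / 270 g/m^2
BI = 0.778 kPa/(g/m^2)

0.778 kPa/(g/m^2)


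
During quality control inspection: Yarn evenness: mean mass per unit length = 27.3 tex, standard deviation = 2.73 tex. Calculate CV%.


Formula: CV% = (standard deviation / mean) * 100
Step 1: Ratio = 2.73 / 27.3 = 0.1
Step 2: CV% = 0.1 * 100 = 10.0%

10.0%


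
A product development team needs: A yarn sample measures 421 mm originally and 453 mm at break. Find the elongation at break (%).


Formula: Elongation (%) = ((L_break - L0) / L0) * 100
Step 1: Extension = 453 - 421 = 32 mm
Step 2: Elongation = (32 / 421) * 100
Step 3: Elongation = 0.07601 * 100 = 7.601% ≈ 7.6%

7.6%


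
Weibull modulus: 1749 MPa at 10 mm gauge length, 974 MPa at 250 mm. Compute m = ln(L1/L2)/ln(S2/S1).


Formula: m = ln(L1/L2) / ln(S2/S1)
Step 1: ln(L1/L2) = ln(10/250) = -3.21888
Step 2: S2/S1 = 974/1749 = 0.55689
Step 3: ln(S2/S1) = ln(0.55689) = -0.58539
Step 4: m = -3.21888 / -0.58539 = 5.50

5.50 (Weibull m)


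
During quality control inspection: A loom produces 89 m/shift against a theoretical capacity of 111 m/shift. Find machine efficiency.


Formula: Efficiency% = (Actual output / Theoretical output) * 100
Efficiency% = (89 / 111) * 100
Efficiency% = 0.801802 * 100 = 80.1802% ≈ 80.2%

80.2%


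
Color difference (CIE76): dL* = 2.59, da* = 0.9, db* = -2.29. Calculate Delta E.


Formula: Delta E = sqrt(dL*^2 + da*^2 + db*^2)
Step 1: dL*^2 = 2.59^2 = 6.7081
Step 2: da*^2 = 0.9^2 = 0.81
Step 3: db*^2 = (-2.29)^2 = 5.2441
Step 4: Sum = 6.7081 + 0.81 + 5.2441 = 12.7622
Step 5: Delta E = sqrt(12.7622) = 3.57

3.57 Delta E


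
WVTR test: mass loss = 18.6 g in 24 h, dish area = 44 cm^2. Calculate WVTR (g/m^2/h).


Formula: WVTR = mass_loss / (area * time)
Step 1: Convert area: 44 cm^2 = 0.0044 m^2
Step 2: WVTR = 18.6 g / (0.0044 m^2 * 24 h)
Step 3: WVTR = 18.6 / 0.1056 = 176.1 g/m^2/h

176.1 g/m^2/h


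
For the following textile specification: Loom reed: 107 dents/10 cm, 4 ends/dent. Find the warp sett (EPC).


Formula: EPC = (dents per 10 cm * ends per dent) / 10
Step 1: Total ends per 10 cm = 107 * 4 = 428
Step 2: EPC = 428 / 10 = 42.8 ends/cm

42.8 ends/cm


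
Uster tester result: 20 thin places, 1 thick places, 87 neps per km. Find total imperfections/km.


Formula: Total = thin places + thick places + neps
Total = 20 + 1 + 87
Total = 108 imperfections/km

108 imperfections/km


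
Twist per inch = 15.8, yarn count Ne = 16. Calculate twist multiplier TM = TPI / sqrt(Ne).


Formula: TM = TPI / sqrt(Ne)
Step 1: sqrt(Ne) = sqrt(16) = 4
Step 2: TM = 15.8 / 4 = 3.95

3.95 TM


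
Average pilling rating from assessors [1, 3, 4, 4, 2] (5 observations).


Formula: Mean = sum / count
Sum = 1 + 3 + 4 + 4 + 2 = 14
Mean = 14 / 5 = 2.8

2.8


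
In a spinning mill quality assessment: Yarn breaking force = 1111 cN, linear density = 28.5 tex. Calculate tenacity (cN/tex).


Formula: Tenacity = Breaking force / Linear density
Tenacity = 1111 cN / 28.5 tex
Tenacity = 38.98 cN/tex

38.98 cN/tex


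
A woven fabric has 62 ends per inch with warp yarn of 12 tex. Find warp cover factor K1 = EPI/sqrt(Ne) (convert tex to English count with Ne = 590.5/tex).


Formula: K1 = EPI / sqrt(Ne), with Ne = 590.5 / tex_warp
Step 1: Ne = 590.5 / 12 = 49.208
Step 2: sqrt(Ne) = sqrt(49.208) = 7.0148
Step 3: K1 = 62 / 7.0148 = 8.8

8.8


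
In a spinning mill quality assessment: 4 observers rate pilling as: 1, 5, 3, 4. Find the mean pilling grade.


Formula: Mean = sum / count
Sum = 1 + 5 + 3 + 4 = 13
Mean = 13 / 4 = 3.3

3.3


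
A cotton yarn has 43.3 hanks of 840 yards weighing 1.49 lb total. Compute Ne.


Formula: Ne = hanks / mass_lb
Substituting: Ne = 43.3 / 1.49
Ne = 29.1

29.1 Ne


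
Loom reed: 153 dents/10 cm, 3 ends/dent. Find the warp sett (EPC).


Formula: EPC = (dents per 10 cm * ends per dent) / 10
Step 1: Total ends per 10 cm = 153 * 3 = 459
Step 2: EPC = 459 / 10 = 45.9 ends/cm

45.9 ends/cm


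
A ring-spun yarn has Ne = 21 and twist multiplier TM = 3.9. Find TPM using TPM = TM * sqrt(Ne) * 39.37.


Formula: TPM = TM * sqrt(Ne) * 39.37
Step 1: sqrt(Ne) = sqrt(21) = 4.5826
Step 2: TM * sqrt(Ne) = 3.9 * 4.5826 = 17.8721
Step 3: TPM = 17.8721 * 39.37 = 704 twists/m

704 twists/m


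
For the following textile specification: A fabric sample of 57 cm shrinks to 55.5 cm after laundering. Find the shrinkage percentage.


Formula: Shrinkage% = ((L_before - L_after) / L_before) * 100
Step 1: Shrinkage = 57 - 55.5 = 1.5 cm
Step 2: Shrinkage% = (1.5 / 57) * 100
Step 3: Shrinkage% = 0.026316 * 100 = 2.6316% ≈ 2.6%

2.6%


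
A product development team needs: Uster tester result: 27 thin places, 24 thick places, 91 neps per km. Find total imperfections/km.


Formula: Total = thin places + thick places + neps
Total = 27 + 24 + 91
Total = 142 imperfections/km

142 imperfections/km


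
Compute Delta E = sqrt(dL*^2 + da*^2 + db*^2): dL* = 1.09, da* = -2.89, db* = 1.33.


Formula: Delta E = sqrt(dL*^2 + da*^2 + db*^2)
Step 1: dL*^2 = 1.09^2 = 1.1881
Step 2: da*^2 = (-2.89)^2 = 8.3521
Step 3: db*^2 = 1.33^2 = 1.7689
Step 4: Sum = 1.1881 + 8.3521 + 1.7689 = 11.3091
Step 5: Delta E = sqrt(11.3091) = 3.36

3.36 Delta E


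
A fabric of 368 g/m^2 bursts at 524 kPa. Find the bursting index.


Formula: Bursting Index = Bursting Strength / Fabric GSM
BI = 524 kPa / 368 g/m^2
BI = 1.424 kPa/(g/m^2)

1.424 kPa/(g/m^2)


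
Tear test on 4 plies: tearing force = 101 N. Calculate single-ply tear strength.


Formula: Per-ply strength = Total force / Number of plies
Per-ply = 101 N / 4
Per-ply = 25.25 N

25.25 N


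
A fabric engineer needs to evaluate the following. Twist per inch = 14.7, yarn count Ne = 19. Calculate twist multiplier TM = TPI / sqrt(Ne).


Formula: TM = TPI / sqrt(Ne)
Step 1: sqrt(Ne) = sqrt(19) = 4.3589
Step 2: TM = 14.7 / 4.3589 = 3.37

3.37 TM


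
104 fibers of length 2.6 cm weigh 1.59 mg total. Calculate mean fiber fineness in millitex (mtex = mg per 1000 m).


Formula: fineness (mtex) = mass (mg) / total length (km) = (mass_mg / total_length_m) * 1000
Step 1: Convert fiber length: 2.6 cm = 0.026 m
Step 2: Total fiber length = 104 * 0.026 = 2.704 m
Step 3: Linear density = 1.59 mg / 2.704 m = 0.5880 mg/m
Step 4: fineness = 0.5880 * 1000 = 588.0 mtex

588.0 mtex


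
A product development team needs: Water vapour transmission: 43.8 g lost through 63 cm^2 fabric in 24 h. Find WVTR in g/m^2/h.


Formula: WVTR = mass_loss / (area * time)
Step 1: Convert area: 63 cm^2 = 0.0063 m^2
Step 2: WVTR = 43.8 g / (0.0063 m^2 * 24 h)
Step 3: WVTR = 43.8 / 0.1512 = 289.7 g/m^2/h

289.7 g/m^2/h


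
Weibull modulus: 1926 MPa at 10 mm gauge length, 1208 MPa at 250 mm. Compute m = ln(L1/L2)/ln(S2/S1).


Formula: m = ln(L1/L2) / ln(S2/S1)
Step 1: ln(L1/L2) = ln(10/250) = -3.21888
Step 2: S2/S1 = 1208/1926 = 0.62721
Step 3: ln(S2/S1) = ln(0.62721) = -0.46647
Step 4: m = -3.21888 / -0.46647 = 6.90

6.90 (Weibull m)


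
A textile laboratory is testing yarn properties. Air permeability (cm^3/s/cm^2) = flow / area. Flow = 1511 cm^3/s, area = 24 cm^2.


Formula: Air Permeability = Airflow / Test Area
AP = 1511 cm^3/s / 24 cm^2
AP = 63.0 cm^3/s/cm^2

63.0 cm^3/s/cm^2


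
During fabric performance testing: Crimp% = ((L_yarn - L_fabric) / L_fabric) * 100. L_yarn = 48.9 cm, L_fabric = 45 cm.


Formula: Crimp% = ((L_yarn - L_fabric) / L_fabric) * 100
Step 1: Extension = 48.9 - 45 = 3.9 cm
Step 2: Crimp% = (3.9 / 45) * 100
Step 3: Crimp% = 0.086667 * 100 = 8.6667% ≈ 8.7%

8.7%


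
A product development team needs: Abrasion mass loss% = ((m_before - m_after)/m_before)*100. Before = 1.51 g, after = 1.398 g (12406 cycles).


Formula: Mass loss% = ((m_before - m_after) / m_before) * 100
Step 1: Mass loss = 1.51 - 1.398 = 0.112 g
Step 2: Ratio = 0.112 / 1.51 = 0.0741722
Step 3: Mass loss% = 0.0741722 * 100 = 7.41722% ≈ 7.42%

7.42%


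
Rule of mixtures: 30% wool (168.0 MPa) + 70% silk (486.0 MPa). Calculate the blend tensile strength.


Formula: Blend property = (fraction_A * property_A) + (fraction_B * property_B)
Step 1: Contribution A = 30/100 * 168.0 MPa = 50.4 MPa
Step 2: Contribution B = 70/100 * 486.0 MPa = 340.2 MPa
Step 3: Blend tensile strength = 50.4 + 340.2 = 390.6 MPa

390.6 MPa


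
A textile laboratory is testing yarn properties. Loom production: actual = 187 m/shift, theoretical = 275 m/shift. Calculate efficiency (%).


Formula: Efficiency% = (Actual output / Theoretical output) * 100
Efficiency% = (187 / 275) * 100
Efficiency% = 0.68 * 100 = 68.0%

68.0%


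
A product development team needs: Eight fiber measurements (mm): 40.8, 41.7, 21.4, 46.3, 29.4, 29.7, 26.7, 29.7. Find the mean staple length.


Formula: Mean = sum of lengths / count
Sum = 40.8 + 41.7 + 21.4 + 46.3 + 29.4 + 29.7 + 26.7 + 29.7
Sum = 265.7 mm
Mean = 265.7 / 8 = 33.21 mm

33.21 mm


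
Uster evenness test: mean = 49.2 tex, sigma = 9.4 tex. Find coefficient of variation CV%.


Formula: CV% = (standard deviation / mean) * 100
Step 1: Ratio = 9.4 / 49.2 = 0.191057
Step 2: CV% = 0.191057 * 100 = 19.1057% ≈ 19.1%

19.1%


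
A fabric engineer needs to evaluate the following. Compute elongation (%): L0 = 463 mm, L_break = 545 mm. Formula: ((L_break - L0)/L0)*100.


Formula: Elongation (%) = ((L_break - L0) / L0) * 100
Step 1: Extension = 545 - 463 = 82 mm
Step 2: Elongation = (82 / 463) * 100
Step 3: Elongation = 0.177106 * 100 = 17.7106% ≈ 17.7%

17.7%


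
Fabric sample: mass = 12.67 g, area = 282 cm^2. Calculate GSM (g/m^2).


Formula: GSM = mass_g / area_m2
Step 1: Convert area: 282 cm^2 = 282 / 10000 = 0.0282 m^2
Step 2: GSM = 12.67 g / 0.0282 m^2 = 449.3 g/m^2

449.3 g/m^2


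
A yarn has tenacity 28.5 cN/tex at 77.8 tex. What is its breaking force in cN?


Formula: Breaking force = Tenacity * Linear density
F = 28.5 cN/tex * 77.8 tex
F = 2217.30 cN

2217.30 cN


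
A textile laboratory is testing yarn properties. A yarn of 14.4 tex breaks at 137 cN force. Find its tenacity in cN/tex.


Formula: Tenacity = Breaking force / Linear density
Tenacity = 137 cN / 14.4 tex
Tenacity = 9.51 cN/tex

9.51 cN/tex


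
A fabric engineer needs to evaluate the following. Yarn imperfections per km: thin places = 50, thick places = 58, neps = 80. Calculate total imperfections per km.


Formula: Total = thin places + thick places + neps
Total = 50 + 58 + 80
Total = 188 imperfections/km

188 imperfections/km


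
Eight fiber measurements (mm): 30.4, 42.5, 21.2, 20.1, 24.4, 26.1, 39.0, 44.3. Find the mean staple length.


Formula: Mean = sum of lengths / count
Sum = 30.4 + 42.5 + 21.2 + 20.1 + 24.4 + 26.1 + 39.0 + 44.3
Sum = 248.0 mm
Mean = 248.0 / 8 = 31.00 mm

31.00 mm


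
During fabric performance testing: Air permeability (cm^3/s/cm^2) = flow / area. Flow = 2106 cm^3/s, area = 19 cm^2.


Formula: Air Permeability = Airflow / Test Area
AP = 2106 cm^3/s / 19 cm^2
AP = 110.8 cm^3/s/cm^2

110.8 cm^3/s/cm^2


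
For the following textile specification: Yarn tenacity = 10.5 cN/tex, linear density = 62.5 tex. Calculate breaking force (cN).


Formula: Breaking force = Tenacity * Linear density
F = 10.5 cN/tex * 62.5 tex
F = 656.25 cN

656.25 cN


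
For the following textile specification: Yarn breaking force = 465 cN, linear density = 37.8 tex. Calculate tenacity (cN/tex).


Formula: Tenacity = Breaking force / Linear density
Tenacity = 465 cN / 37.8 tex
Tenacity = 12.30 cN/tex

12.30 cN/tex


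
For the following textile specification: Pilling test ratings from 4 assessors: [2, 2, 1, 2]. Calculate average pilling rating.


Formula: Mean = sum / count
Sum = 2 + 2 + 1 + 2 = 7
Mean = 7 / 4 = 1.8

1.8


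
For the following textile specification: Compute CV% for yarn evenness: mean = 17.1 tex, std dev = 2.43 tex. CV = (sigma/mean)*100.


Formula: CV% = (standard deviation / mean) * 100
Step 1: Ratio = 2.43 / 17.1 = 0.142105
Step 2: CV% = 0.142105 * 100 = 14.2105% ≈ 14.2%

14.2%


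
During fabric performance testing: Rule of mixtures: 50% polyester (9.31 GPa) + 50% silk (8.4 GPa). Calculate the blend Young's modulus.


Formula: Blend property = (fraction_A * property_A) + (fraction_B * property_B)
Step 1: Contribution A = 50/100 * 9.31 GPa = 4.655 GPa
Step 2: Contribution B = 50/100 * 8.4 GPa = 4.2 GPa
Step 3: Blend Young's modulus = 4.655 + 4.2 = 8.855 GPa

8.855 GPa


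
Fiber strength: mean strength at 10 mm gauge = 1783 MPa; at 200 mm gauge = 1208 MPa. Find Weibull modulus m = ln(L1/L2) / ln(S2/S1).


Formula: m = ln(L1/L2) / ln(S2/S1)
Step 1: ln(L1/L2) = ln(10/200) = -2.99573
Step 2: S2/S1 = 1208/1783 = 0.67751
Step 3: ln(S2/S1) = ln(0.67751) = -0.38933
Step 4: m = -2.99573 / -0.38933 = 7.69

7.69 (Weibull m)


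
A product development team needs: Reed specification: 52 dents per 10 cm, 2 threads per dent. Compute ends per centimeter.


Formula: EPC = (dents per 10 cm * ends per dent) / 10
Step 1: Total ends per 10 cm = 52 * 2 = 104
Step 2: EPC = 104 / 10 = 10.4 ends/cm

10.4 ends/cm


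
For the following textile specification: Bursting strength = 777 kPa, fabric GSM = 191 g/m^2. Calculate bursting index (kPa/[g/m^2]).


Formula: Bursting Index = Bursting Strength / Fabric GSM
BI = 777 kPa / 191 g/m^2
BI = 4.068 kPa/(g/m^2)

4.068 kPa/(g/m^2)


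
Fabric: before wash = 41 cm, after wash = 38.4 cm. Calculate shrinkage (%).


Formula: Shrinkage% = ((L_before - L_after) / L_before) * 100
Step 1: Shrinkage = 41 - 38.4 = 2.6 cm
Step 2: Shrinkage% = (2.6 / 41) * 100
Step 3: Shrinkage% = 0.063415 * 100 = 6.3415% ≈ 6.3%

6.3%


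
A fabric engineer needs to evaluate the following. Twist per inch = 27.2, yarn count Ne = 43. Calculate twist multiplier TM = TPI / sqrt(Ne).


Formula: TM = TPI / sqrt(Ne)
Step 1: sqrt(Ne) = sqrt(43) = 6.5574
Step 2: TM = 27.2 / 6.5574 = 4.15

4.15 TM


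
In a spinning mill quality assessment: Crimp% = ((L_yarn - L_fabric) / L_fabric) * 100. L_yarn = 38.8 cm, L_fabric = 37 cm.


Formula: Crimp% = ((L_yarn - L_fabric) / L_fabric) * 100
Step 1: Extension = 38.8 - 37 = 1.8 cm
Step 2: Crimp% = (1.8 / 37) * 100
Step 3: Crimp% = 0.048649 * 100 = 4.8649% ≈ 4.9%

4.9%


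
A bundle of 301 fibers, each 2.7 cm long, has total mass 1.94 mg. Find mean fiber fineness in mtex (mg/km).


Formula: fineness (mtex) = mass (mg) / total length (km) = (mass_mg / total_length_m) * 1000
Step 1: Convert fiber length: 2.7 cm = 0.027 m
Step 2: Total fiber length = 301 * 0.027 = 8.127 m
Step 3: Linear density = 1.94 mg / 8.127 m = 0.2387 mg/m
Step 4: fineness = 0.2387 * 1000 = 238.7 mtex

238.7 mtex


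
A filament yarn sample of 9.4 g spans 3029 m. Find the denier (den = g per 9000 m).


Formula: den = (mass_g / length_m) * 9000
Substituting: den = (9.4 / 3029) * 9000
Intermediate: 9.4 / 3029 = 0.00310333 g/m
den = 0.00310333 * 9000 = 27.9 denier

27.9 denier


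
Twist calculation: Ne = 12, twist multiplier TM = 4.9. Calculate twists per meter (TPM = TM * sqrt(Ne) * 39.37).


Formula: TPM = TM * sqrt(Ne) * 39.37
Step 1: sqrt(Ne) = sqrt(12) = 3.4641
Step 2: TM * sqrt(Ne) = 4.9 * 3.4641 = 16.9741
Step 3: TPM = 16.9741 * 39.37 = 668 twists/m

668 twists/m


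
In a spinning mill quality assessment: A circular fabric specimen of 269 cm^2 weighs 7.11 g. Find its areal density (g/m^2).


Formula: GSM = mass_g / area_m2
Step 1: Convert area: 269 cm^2 = 269 / 10000 = 0.0269 m^2
Step 2: GSM = 7.11 g / 0.0269 m^2 = 264.3 g/m^2

264.3 g/m^2


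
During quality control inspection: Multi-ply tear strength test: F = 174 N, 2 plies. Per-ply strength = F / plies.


Formula: Per-ply strength = Total force / Number of plies
Per-ply = 174 N / 2
Per-ply = 87 N

87 N


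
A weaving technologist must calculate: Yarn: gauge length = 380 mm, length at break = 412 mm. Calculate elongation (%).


Formula: Elongation (%) = ((L_break - L0) / L0) * 100
Step 1: Extension = 412 - 380 = 32 mm
Step 2: Elongation = (32 / 380) * 100
Step 3: Elongation = 0.084211 * 100 = 8.4211% ≈ 8.4%

8.4%


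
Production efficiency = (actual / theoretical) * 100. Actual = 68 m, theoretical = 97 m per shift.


Formula: Efficiency% = (Actual output / Theoretical output) * 100
Efficiency% = (68 / 97) * 100
Efficiency% = 0.701031 * 100 = 70.1031% ≈ 70.1%

70.1%


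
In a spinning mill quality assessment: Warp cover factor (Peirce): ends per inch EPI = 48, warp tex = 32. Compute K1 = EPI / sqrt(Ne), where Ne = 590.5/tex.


Formula: K1 = EPI / sqrt(Ne), with Ne = 590.5 / tex_warp
Step 1: Ne = 590.5 / 32 = 18.453
Step 2: sqrt(Ne) = sqrt(18.453) = 4.2957
Step 3: K1 = 48 / 4.2957 = 11.2

11.2


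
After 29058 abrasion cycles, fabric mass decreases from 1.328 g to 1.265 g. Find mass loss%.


Formula: Mass loss% = ((m_before - m_after) / m_before) * 100
Step 1: Mass loss = 1.328 - 1.265 = 0.063 g
Step 2: Ratio = 0.063 / 1.328 = 0.0474398
Step 3: Mass loss% = 0.0474398 * 100 = 4.74398% ≈ 4.74%

4.74%


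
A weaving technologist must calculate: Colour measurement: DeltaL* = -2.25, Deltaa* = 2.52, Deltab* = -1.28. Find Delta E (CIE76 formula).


Formula: Delta E = sqrt(dL*^2 + da*^2 + db*^2)
Step 1: dL*^2 = (-2.25)^2 = 5.0625
Step 2: da*^2 = 2.52^2 = 6.3504
Step 3: db*^2 = (-1.28)^2 = 1.6384
Step 4: Sum = 5.0625 + 6.3504 + 1.6384 = 13.0513
Step 5: Delta E = sqrt(13.0513) = 3.61

3.61 Delta E


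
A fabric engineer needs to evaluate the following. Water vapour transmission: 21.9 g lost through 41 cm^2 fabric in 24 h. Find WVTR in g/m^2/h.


Formula: WVTR = mass_loss / (area * time)
Step 1: Convert area: 41 cm^2 = 0.0041 m^2
Step 2: WVTR = 21.9 g / (0.0041 m^2 * 24 h)
Step 3: WVTR = 21.9 / 0.0984 = 222.6 g/m^2/h

222.6 g/m^2/h
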